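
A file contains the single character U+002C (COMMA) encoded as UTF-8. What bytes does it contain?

2C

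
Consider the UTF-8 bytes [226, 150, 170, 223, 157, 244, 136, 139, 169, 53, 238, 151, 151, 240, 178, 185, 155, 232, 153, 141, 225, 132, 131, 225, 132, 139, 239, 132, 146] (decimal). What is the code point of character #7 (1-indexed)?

Offset 0: leading byte 0xE2 = 11100010 → 3-byte char #1 = E2 96 AA.
Offset 3: leading byte 0xDF = 11011111 → 2-byte char #2 = DF 9D.
Offset 5: leading byte 0xF4 = 11110100 → 4-byte char #3 = F4 88 8B A9.
Offset 9: leading byte 0x35 = 00110101 → 1-byte char #4 = 35.
Offset 10: leading byte 0xEE = 11101110 → 3-byte char #5 = EE 97 97.
Offset 13: leading byte 0xF0 = 11110000 → 4-byte char #6 = F0 B2 B9 9B.
Offset 17: leading byte 0xE8 = 11101000 → 3-byte char #7 = E8 99 8D.
Leading byte 0xE8 = 11101000 matches 1110xxxx → 3-byte sequence.
Byte 1: 0xE8 = 11101000, payload 1000 (4 bits).
Byte 2: 0x99 = 10011001 (10xxxxxx ✓), payload 011001.
Byte 3: 0x8D = 10001101 (10xxxxxx ✓), payload 001101.
Concatenate: 1000011001001101 = 0x864D (16 bits → U+864D).

U+864D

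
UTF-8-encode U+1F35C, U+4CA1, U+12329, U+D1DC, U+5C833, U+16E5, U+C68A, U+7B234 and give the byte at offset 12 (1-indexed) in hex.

0xED

1-indexed offset 12 is 0-indexed offset 11.
U+1F35C → 4-byte form F0 9F 8D 9C at offsets 0–3.
U+4CA1 → 3-byte form E4 B2 A1 at offsets 4–6.
U+12329 → 4-byte form F0 92 8C A9 at offsets 7–10.
U+D1DC → 3-byte form ED 87 9C at offsets 11–13.
Offset 11 falls in char 4's range; it's byte 1 of ED 87 9C = 0xED.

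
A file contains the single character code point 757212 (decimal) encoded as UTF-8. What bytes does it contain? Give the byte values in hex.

F2 B8 B7 9C

U+B8DDC = 0xB8DDC = 757212 decimal. In range U+10000–U+10FFFF → 4-byte form: 11110xxx 10xxxxxx 10xxxxxx 10xxxxxx.
Binary (21 bits): 010111000110111011100.
Split 3+6+6+6: 010 | 111000 | 110111 | 011100.
Byte 1: 11110010 = 0xF2.
Byte 2: 10111000 = 0xB8.
Byte 3: 10110111 = 0xB7.
Byte 4: 10011100 = 0x9C.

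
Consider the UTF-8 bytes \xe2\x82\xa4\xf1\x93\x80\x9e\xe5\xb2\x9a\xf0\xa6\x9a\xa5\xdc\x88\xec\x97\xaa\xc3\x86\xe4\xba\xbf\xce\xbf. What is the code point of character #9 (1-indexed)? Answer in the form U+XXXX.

Offset 0: leading byte 0xE2 = 11100010 → 3-byte char #1 = E2 82 A4.
Offset 3: leading byte 0xF1 = 11110001 → 4-byte char #2 = F1 93 80 9E.
Offset 7: leading byte 0xE5 = 11100101 → 3-byte char #3 = E5 B2 9A.
Offset 10: leading byte 0xF0 = 11110000 → 4-byte char #4 = F0 A6 9A A5.
Offset 14: leading byte 0xDC = 11011100 → 2-byte char #5 = DC 88.
Offset 16: leading byte 0xEC = 11101100 → 3-byte char #6 = EC 97 AA.
Offset 19: leading byte 0xC3 = 11000011 → 2-byte char #7 = C3 86.
Offset 21: leading byte 0xE4 = 11100100 → 3-byte char #8 = E4 BA BF.
Offset 24: leading byte 0xCE = 11001110 → 2-byte char #9 = CE BF.
Leading byte 0xCE = 11001110 matches 110xxxxx → 2-byte sequence.
Byte 1: 0xCE = 11001110, payload 01110 (5 bits).
Byte 2: 0xBF = 10111111 (10xxxxxx ✓), payload 111111.
Concatenate: 01110111111 = 0x3BF (11 bits → U+03BF).

U+03BF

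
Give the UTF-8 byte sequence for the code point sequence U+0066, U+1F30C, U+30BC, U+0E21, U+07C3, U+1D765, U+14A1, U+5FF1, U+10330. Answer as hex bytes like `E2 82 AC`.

U+0066: 1-byte form → 66.
U+1F30C: 4-byte form → F0 9F 8C 8C.
U+30BC: 3-byte form → E3 82 BC.
U+0E21: 3-byte form → E0 B8 A1.
U+07C3: 2-byte form → DF 83.
U+1D765: 4-byte form → F0 9D 9D A5.
U+14A1: 3-byte form → E1 92 A1.
U+5FF1: 3-byte form → E5 BF B1.
U+10330: 4-byte form → F0 90 8C B0.
Concatenated (27 bytes): 66 F0 9F 8C 8C E3 82 BC E0 B8 A1 DF 83 F0 9D 9D A5 E1 92 A1 E5 BF B1 F0 90 8C B0.

66 F0 9F 8C 8C E3 82 BC E0 B8 A1 DF 83 F0 9D 9D A5 E1 92 A1 E5 BF B1 F0 90 8C B0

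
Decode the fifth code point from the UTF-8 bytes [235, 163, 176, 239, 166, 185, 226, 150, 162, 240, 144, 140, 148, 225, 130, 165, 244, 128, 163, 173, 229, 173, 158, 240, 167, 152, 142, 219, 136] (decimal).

U+10A5

Offset 0: leading byte 0xEB = 11101011 → 3-byte char #1 = EB A3 B0.
Offset 3: leading byte 0xEF = 11101111 → 3-byte char #2 = EF A6 B9.
Offset 6: leading byte 0xE2 = 11100010 → 3-byte char #3 = E2 96 A2.
Offset 9: leading byte 0xF0 = 11110000 → 4-byte char #4 = F0 90 8C 94.
Offset 13: leading byte 0xE1 = 11100001 → 3-byte char #5 = E1 82 A5.
Leading byte 0xE1 = 11100001 matches 1110xxxx → 3-byte sequence.
Byte 1: 0xE1 = 11100001, payload 0001 (4 bits).
Byte 2: 0x82 = 10000010 (10xxxxxx ✓), payload 000010.
Byte 3: 0xA5 = 10100101 (10xxxxxx ✓), payload 100101.
Concatenate: 0001000010100101 = 0x10A5 (16 bits → U+10A5).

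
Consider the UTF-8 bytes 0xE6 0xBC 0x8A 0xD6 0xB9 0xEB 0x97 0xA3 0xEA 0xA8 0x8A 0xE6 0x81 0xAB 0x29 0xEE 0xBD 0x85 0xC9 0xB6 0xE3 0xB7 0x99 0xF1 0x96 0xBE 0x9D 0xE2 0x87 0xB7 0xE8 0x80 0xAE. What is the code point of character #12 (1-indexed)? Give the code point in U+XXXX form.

Offset 0: leading byte 0xE6 = 11100110 → 3-byte char #1 = E6 BC 8A.
Offset 3: leading byte 0xD6 = 11010110 → 2-byte char #2 = D6 B9.
Offset 5: leading byte 0xEB = 11101011 → 3-byte char #3 = EB 97 A3.
Offset 8: leading byte 0xEA = 11101010 → 3-byte char #4 = EA A8 8A.
Offset 11: leading byte 0xE6 = 11100110 → 3-byte char #5 = E6 81 AB.
Offset 14: leading byte 0x29 = 00101001 → 1-byte char #6 = 29.
Offset 15: leading byte 0xEE = 11101110 → 3-byte char #7 = EE BD 85.
Offset 18: leading byte 0xC9 = 11001001 → 2-byte char #8 = C9 B6.
Offset 20: leading byte 0xE3 = 11100011 → 3-byte char #9 = E3 B7 99.
Offset 23: leading byte 0xF1 = 11110001 → 4-byte char #10 = F1 96 BE 9D.
Offset 27: leading byte 0xE2 = 11100010 → 3-byte char #11 = E2 87 B7.
Offset 30: leading byte 0xE8 = 11101000 → 3-byte char #12 = E8 80 AE.
Leading byte 0xE8 = 11101000 matches 1110xxxx → 3-byte sequence.
Byte 1: 0xE8 = 11101000, payload 1000 (4 bits).
Byte 2: 0x80 = 10000000 (10xxxxxx ✓), payload 000000.
Byte 3: 0xAE = 10101110 (10xxxxxx ✓), payload 101110.
Concatenate: 1000000000101110 = 0x802E (16 bits → U+802E).

U+802E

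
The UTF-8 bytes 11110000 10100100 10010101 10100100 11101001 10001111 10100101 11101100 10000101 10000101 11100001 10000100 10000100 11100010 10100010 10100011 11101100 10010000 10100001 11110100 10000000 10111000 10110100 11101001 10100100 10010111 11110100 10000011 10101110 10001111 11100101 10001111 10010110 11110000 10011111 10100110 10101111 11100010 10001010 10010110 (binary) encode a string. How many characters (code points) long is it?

Byte at offset 0: 0xF0 = 11110000 → 4-byte char (#1). Advance 4.
Byte at offset 4: 0xE9 = 11101001 → 3-byte char (#2). Advance 3.
Byte at offset 7: 0xEC = 11101100 → 3-byte char (#3). Advance 3.
Byte at offset 10: 0xE1 = 11100001 → 3-byte char (#4). Advance 3.
Byte at offset 13: 0xE2 = 11100010 → 3-byte char (#5). Advance 3.
Byte at offset 16: 0xEC = 11101100 → 3-byte char (#6). Advance 3.
Byte at offset 19: 0xF4 = 11110100 → 4-byte char (#7). Advance 4.
Byte at offset 23: 0xE9 = 11101001 → 3-byte char (#8). Advance 3.
Byte at offset 26: 0xF4 = 11110100 → 4-byte char (#9). Advance 4.
Byte at offset 30: 0xE5 = 11100101 → 3-byte char (#10). Advance 3.
Byte at offset 33: 0xF0 = 11110000 → 4-byte char (#11). Advance 4.
Byte at offset 37: 0xE2 = 11100010 → 3-byte char (#12). Advance 3.
Reached end at offset 40 after 12 code points.

12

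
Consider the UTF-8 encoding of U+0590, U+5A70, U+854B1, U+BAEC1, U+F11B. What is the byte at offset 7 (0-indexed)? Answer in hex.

0x92

U+0590 → 2-byte form D6 90 at offsets 0–1.
U+5A70 → 3-byte form E5 A9 B0 at offsets 2–4.
U+854B1 → 4-byte form F2 85 92 B1 at offsets 5–8.
Offset 7 falls in char 3's range; it's byte 3 of F2 85 92 B1 = 0x92.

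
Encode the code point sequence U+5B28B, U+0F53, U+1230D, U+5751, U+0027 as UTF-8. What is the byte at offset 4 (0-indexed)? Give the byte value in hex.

0xE0

U+5B28B → 4-byte form F1 9B 8A 8B at offsets 0–3.
U+0F53 → 3-byte form E0 BD 93 at offsets 4–6.
Offset 4 falls in char 2's range; it's byte 1 of E0 BD 93 = 0xE0.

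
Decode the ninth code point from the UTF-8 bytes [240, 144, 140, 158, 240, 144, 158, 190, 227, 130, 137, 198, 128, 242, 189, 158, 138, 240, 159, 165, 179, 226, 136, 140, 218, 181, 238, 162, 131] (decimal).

Offset 0: leading byte 0xF0 = 11110000 → 4-byte char #1 = F0 90 8C 9E.
Offset 4: leading byte 0xF0 = 11110000 → 4-byte char #2 = F0 90 9E BE.
Offset 8: leading byte 0xE3 = 11100011 → 3-byte char #3 = E3 82 89.
Offset 11: leading byte 0xC6 = 11000110 → 2-byte char #4 = C6 80.
Offset 13: leading byte 0xF2 = 11110010 → 4-byte char #5 = F2 BD 9E 8A.
Offset 17: leading byte 0xF0 = 11110000 → 4-byte char #6 = F0 9F A5 B3.
Offset 21: leading byte 0xE2 = 11100010 → 3-byte char #7 = E2 88 8C.
Offset 24: leading byte 0xDA = 11011010 → 2-byte char #8 = DA B5.
Offset 26: leading byte 0xEE = 11101110 → 3-byte char #9 = EE A2 83.
Leading byte 0xEE = 11101110 matches 1110xxxx → 3-byte sequence.
Byte 1: 0xEE = 11101110, payload 1110 (4 bits).
Byte 2: 0xA2 = 10100010 (10xxxxxx ✓), payload 100010.
Byte 3: 0x83 = 10000011 (10xxxxxx ✓), payload 000011.
Concatenate: 1110100010000011 = 0xE883 (16 bits → U+E883).

U+E883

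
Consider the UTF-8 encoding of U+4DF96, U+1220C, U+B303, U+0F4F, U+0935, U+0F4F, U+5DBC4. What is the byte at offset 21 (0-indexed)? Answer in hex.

U+4DF96 → 4-byte form F1 8D BE 96 at offsets 0–3.
U+1220C → 4-byte form F0 92 88 8C at offsets 4–7.
U+B303 → 3-byte form EB 8C 83 at offsets 8–10.
U+0F4F → 3-byte form E0 BD 8F at offsets 11–13.
U+0935 → 3-byte form E0 A4 B5 at offsets 14–16.
U+0F4F → 3-byte form E0 BD 8F at offsets 17–19.
U+5DBC4 → 4-byte form F1 9D AF 84 at offsets 20–23.
Offset 21 falls in char 7's range; it's byte 2 of F1 9D AF 84 = 0x9D.

0x9D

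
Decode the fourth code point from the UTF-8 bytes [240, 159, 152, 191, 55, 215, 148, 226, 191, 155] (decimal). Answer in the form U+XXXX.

U+2FDB

Offset 0: leading byte 0xF0 = 11110000 → 4-byte char #1 = F0 9F 98 BF.
Offset 4: leading byte 0x37 = 00110111 → 1-byte char #2 = 37.
Offset 5: leading byte 0xD7 = 11010111 → 2-byte char #3 = D7 94.
Offset 7: leading byte 0xE2 = 11100010 → 3-byte char #4 = E2 BF 9B.
Leading byte 0xE2 = 11100010 matches 1110xxxx → 3-byte sequence.
Byte 1: 0xE2 = 11100010, payload 0010 (4 bits).
Byte 2: 0xBF = 10111111 (10xxxxxx ✓), payload 111111.
Byte 3: 0x9B = 10011011 (10xxxxxx ✓), payload 011011.
Concatenate: 0010111111011011 = 0x2FDB (16 bits → U+2FDB).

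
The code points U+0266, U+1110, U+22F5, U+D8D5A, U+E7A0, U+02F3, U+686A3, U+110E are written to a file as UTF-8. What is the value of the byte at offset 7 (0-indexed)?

0xB5

U+0266 → 2-byte form C9 A6 at offsets 0–1.
U+1110 → 3-byte form E1 84 90 at offsets 2–4.
U+22F5 → 3-byte form E2 8B B5 at offsets 5–7.
Offset 7 falls in char 3's range; it's byte 3 of E2 8B B5 = 0xB5.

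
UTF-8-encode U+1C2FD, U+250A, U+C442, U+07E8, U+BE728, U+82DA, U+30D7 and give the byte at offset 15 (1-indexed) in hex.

0x9C

1-indexed offset 15 is 0-indexed offset 14.
U+1C2FD → 4-byte form F0 9C 8B BD at offsets 0–3.
U+250A → 3-byte form E2 94 8A at offsets 4–6.
U+C442 → 3-byte form EC 91 82 at offsets 7–9.
U+07E8 → 2-byte form DF A8 at offsets 10–11.
U+BE728 → 4-byte form F2 BE 9C A8 at offsets 12–15.
Offset 14 falls in char 5's range; it's byte 3 of F2 BE 9C A8 = 0x9C.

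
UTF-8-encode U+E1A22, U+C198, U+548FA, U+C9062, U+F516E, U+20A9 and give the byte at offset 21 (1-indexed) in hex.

1-indexed offset 21 is 0-indexed offset 20.
U+E1A22 → 4-byte form F3 A1 A8 A2 at offsets 0–3.
U+C198 → 3-byte form EC 86 98 at offsets 4–6.
U+548FA → 4-byte form F1 94 A3 BA at offsets 7–10.
U+C9062 → 4-byte form F3 89 81 A2 at offsets 11–14.
U+F516E → 4-byte form F3 B5 85 AE at offsets 15–18.
U+20A9 → 3-byte form E2 82 A9 at offsets 19–21.
Offset 20 falls in char 6's range; it's byte 2 of E2 82 A9 = 0x82.

0x82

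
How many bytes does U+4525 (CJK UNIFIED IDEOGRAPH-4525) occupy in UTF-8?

3

U+4525 = 0x4525. UTF-8 uses 1 byte below 0x80, 2 below 0x800, 3 below 0x10000, 4 up to 0x10FFFF. 0x4525 is in U+0800–U+FFFF → 3 bytes.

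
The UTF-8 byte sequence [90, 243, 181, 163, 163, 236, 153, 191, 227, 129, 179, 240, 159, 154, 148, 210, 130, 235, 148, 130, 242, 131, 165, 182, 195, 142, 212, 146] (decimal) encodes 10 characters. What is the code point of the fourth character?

U+3073

Offset 0: leading byte 0x5A = 01011010 → 1-byte char #1 = 5A.
Offset 1: leading byte 0xF3 = 11110011 → 4-byte char #2 = F3 B5 A3 A3.
Offset 5: leading byte 0xEC = 11101100 → 3-byte char #3 = EC 99 BF.
Offset 8: leading byte 0xE3 = 11100011 → 3-byte char #4 = E3 81 B3.
Leading byte 0xE3 = 11100011 matches 1110xxxx → 3-byte sequence.
Byte 1: 0xE3 = 11100011, payload 0011 (4 bits).
Byte 2: 0x81 = 10000001 (10xxxxxx ✓), payload 000001.
Byte 3: 0xB3 = 10110011 (10xxxxxx ✓), payload 110011.
Concatenate: 0011000001110011 = 0x3073 (16 bits → U+3073).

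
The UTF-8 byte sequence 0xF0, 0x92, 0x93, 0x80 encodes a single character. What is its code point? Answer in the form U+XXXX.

U+124C0

Leading byte 0xF0 = 11110000 matches 11110xxx → 4-byte sequence.
Byte 1: 0xF0 = 11110000, payload 000 (3 bits).
Byte 2: 0x92 = 10010010 (10xxxxxx ✓), payload 010010.
Byte 3: 0x93 = 10010011 (10xxxxxx ✓), payload 010011.
Byte 4: 0x80 = 10000000 (10xxxxxx ✓), payload 000000.
Concatenate: 000010010010011000000 = 0x124C0 (21 bits → U+124C0).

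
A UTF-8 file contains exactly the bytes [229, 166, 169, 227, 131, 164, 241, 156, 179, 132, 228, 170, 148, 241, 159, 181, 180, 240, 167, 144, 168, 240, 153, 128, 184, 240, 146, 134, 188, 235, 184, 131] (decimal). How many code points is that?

Byte at offset 0: 0xE5 = 11100101 → 3-byte char (#1). Advance 3.
Byte at offset 3: 0xE3 = 11100011 → 3-byte char (#2). Advance 3.
Byte at offset 6: 0xF1 = 11110001 → 4-byte char (#3). Advance 4.
Byte at offset 10: 0xE4 = 11100100 → 3-byte char (#4). Advance 3.
Byte at offset 13: 0xF1 = 11110001 → 4-byte char (#5). Advance 4.
Byte at offset 17: 0xF0 = 11110000 → 4-byte char (#6). Advance 4.
Byte at offset 21: 0xF0 = 11110000 → 4-byte char (#7). Advance 4.
Byte at offset 25: 0xF0 = 11110000 → 4-byte char (#8). Advance 4.
Byte at offset 29: 0xEB = 11101011 → 3-byte char (#9). Advance 3.
Reached end at offset 32 after 9 code points.

9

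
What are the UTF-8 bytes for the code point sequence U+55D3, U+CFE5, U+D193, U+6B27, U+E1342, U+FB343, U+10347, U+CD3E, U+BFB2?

E5 97 93 EC BF A5 ED 86 93 E6 AC A7 F3 A1 8D 82 F3 BB 8D 83 F0 90 8D 87 EC B4 BE EB BE B2

U+55D3: 3-byte form → E5 97 93.
U+CFE5: 3-byte form → EC BF A5.
U+D193: 3-byte form → ED 86 93.
U+6B27: 3-byte form → E6 AC A7.
U+E1342: 4-byte form → F3 A1 8D 82.
U+FB343: 4-byte form → F3 BB 8D 83.
U+10347: 4-byte form → F0 90 8D 87.
U+CD3E: 3-byte form → EC B4 BE.
U+BFB2: 3-byte form → EB BE B2.
Concatenated (30 bytes): E5 97 93 EC BF A5 ED 86 93 E6 AC A7 F3 A1 8D 82 F3 BB 8D 83 F0 90 8D 87 EC B4 BE EB BE B2.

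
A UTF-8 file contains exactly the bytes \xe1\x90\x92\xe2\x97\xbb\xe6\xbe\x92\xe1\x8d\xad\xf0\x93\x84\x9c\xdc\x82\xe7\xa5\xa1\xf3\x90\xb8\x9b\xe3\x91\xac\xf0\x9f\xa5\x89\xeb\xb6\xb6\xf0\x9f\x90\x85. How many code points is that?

Byte at offset 0: 0xE1 = 11100001 → 3-byte char (#1). Advance 3.
Byte at offset 3: 0xE2 = 11100010 → 3-byte char (#2). Advance 3.
Byte at offset 6: 0xE6 = 11100110 → 3-byte char (#3). Advance 3.
Byte at offset 9: 0xE1 = 11100001 → 3-byte char (#4). Advance 3.
Byte at offset 12: 0xF0 = 11110000 → 4-byte char (#5). Advance 4.
Byte at offset 16: 0xDC = 11011100 → 2-byte char (#6). Advance 2.
Byte at offset 18: 0xE7 = 11100111 → 3-byte char (#7). Advance 3.
Byte at offset 21: 0xF3 = 11110011 → 4-byte char (#8). Advance 4.
Byte at offset 25: 0xE3 = 11100011 → 3-byte char (#9). Advance 3.
Byte at offset 28: 0xF0 = 11110000 → 4-byte char (#10). Advance 4.
Byte at offset 32: 0xEB = 11101011 → 3-byte char (#11). Advance 3.
Byte at offset 35: 0xF0 = 11110000 → 4-byte char (#12). Advance 4.
Reached end at offset 39 after 12 code points.

12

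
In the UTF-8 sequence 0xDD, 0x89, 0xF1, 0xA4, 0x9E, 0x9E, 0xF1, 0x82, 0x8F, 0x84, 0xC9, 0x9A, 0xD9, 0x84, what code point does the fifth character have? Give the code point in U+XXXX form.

U+0644

Offset 0: leading byte 0xDD = 11011101 → 2-byte char #1 = DD 89.
Offset 2: leading byte 0xF1 = 11110001 → 4-byte char #2 = F1 A4 9E 9E.
Offset 6: leading byte 0xF1 = 11110001 → 4-byte char #3 = F1 82 8F 84.
Offset 10: leading byte 0xC9 = 11001001 → 2-byte char #4 = C9 9A.
Offset 12: leading byte 0xD9 = 11011001 → 2-byte char #5 = D9 84.
Leading byte 0xD9 = 11011001 matches 110xxxxx → 2-byte sequence.
Byte 1: 0xD9 = 11011001, payload 11001 (5 bits).
Byte 2: 0x84 = 10000100 (10xxxxxx ✓), payload 000100.
Concatenate: 11001000100 = 0x644 (11 bits → U+0644).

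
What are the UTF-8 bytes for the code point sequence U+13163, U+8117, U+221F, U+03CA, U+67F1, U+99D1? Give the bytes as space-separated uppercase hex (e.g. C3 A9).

F0 93 85 A3 E8 84 97 E2 88 9F CF 8A E6 9F B1 E9 A7 91

U+13163: 4-byte form → F0 93 85 A3.
U+8117: 3-byte form → E8 84 97.
U+221F: 3-byte form → E2 88 9F.
U+03CA: 2-byte form → CF 8A.
U+67F1: 3-byte form → E6 9F B1.
U+99D1: 3-byte form → E9 A7 91.
Concatenated (18 bytes): F0 93 85 A3 E8 84 97 E2 88 9F CF 8A E6 9F B1 E9 A7 91.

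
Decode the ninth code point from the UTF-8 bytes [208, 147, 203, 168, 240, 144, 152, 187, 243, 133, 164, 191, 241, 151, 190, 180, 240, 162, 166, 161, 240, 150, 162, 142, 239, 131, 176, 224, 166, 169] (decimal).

Offset 0: leading byte 0xD0 = 11010000 → 2-byte char #1 = D0 93.
Offset 2: leading byte 0xCB = 11001011 → 2-byte char #2 = CB A8.
Offset 4: leading byte 0xF0 = 11110000 → 4-byte char #3 = F0 90 98 BB.
Offset 8: leading byte 0xF3 = 11110011 → 4-byte char #4 = F3 85 A4 BF.
Offset 12: leading byte 0xF1 = 11110001 → 4-byte char #5 = F1 97 BE B4.
Offset 16: leading byte 0xF0 = 11110000 → 4-byte char #6 = F0 A2 A6 A1.
Offset 20: leading byte 0xF0 = 11110000 → 4-byte char #7 = F0 96 A2 8E.
Offset 24: leading byte 0xEF = 11101111 → 3-byte char #8 = EF 83 B0.
Offset 27: leading byte 0xE0 = 11100000 → 3-byte char #9 = E0 A6 A9.
Leading byte 0xE0 = 11100000 matches 1110xxxx → 3-byte sequence.
Byte 1: 0xE0 = 11100000, payload 0000 (4 bits).
Byte 2: 0xA6 = 10100110 (10xxxxxx ✓), payload 100110.
Byte 3: 0xA9 = 10101001 (10xxxxxx ✓), payload 101001.
Concatenate: 0000100110101001 = 0x9A9 (16 bits → U+09A9).

U+09A9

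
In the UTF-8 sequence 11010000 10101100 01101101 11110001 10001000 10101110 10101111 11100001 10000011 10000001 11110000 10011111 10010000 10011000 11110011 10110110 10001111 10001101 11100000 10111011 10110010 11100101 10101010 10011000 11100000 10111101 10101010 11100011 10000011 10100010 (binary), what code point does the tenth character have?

Offset 0: leading byte 0xD0 = 11010000 → 2-byte char #1 = D0 AC.
Offset 2: leading byte 0x6D = 01101101 → 1-byte char #2 = 6D.
Offset 3: leading byte 0xF1 = 11110001 → 4-byte char #3 = F1 88 AE AF.
Offset 7: leading byte 0xE1 = 11100001 → 3-byte char #4 = E1 83 81.
Offset 10: leading byte 0xF0 = 11110000 → 4-byte char #5 = F0 9F 90 98.
Offset 14: leading byte 0xF3 = 11110011 → 4-byte char #6 = F3 B6 8F 8D.
Offset 18: leading byte 0xE0 = 11100000 → 3-byte char #7 = E0 BB B2.
Offset 21: leading byte 0xE5 = 11100101 → 3-byte char #8 = E5 AA 98.
Offset 24: leading byte 0xE0 = 11100000 → 3-byte char #9 = E0 BD AA.
Offset 27: leading byte 0xE3 = 11100011 → 3-byte char #10 = E3 83 A2.
Leading byte 0xE3 = 11100011 matches 1110xxxx → 3-byte sequence.
Byte 1: 0xE3 = 11100011, payload 0011 (4 bits).
Byte 2: 0x83 = 10000011 (10xxxxxx ✓), payload 000011.
Byte 3: 0xA2 = 10100010 (10xxxxxx ✓), payload 100010.
Concatenate: 0011000011100010 = 0x30E2 (16 bits → U+30E2).

U+30E2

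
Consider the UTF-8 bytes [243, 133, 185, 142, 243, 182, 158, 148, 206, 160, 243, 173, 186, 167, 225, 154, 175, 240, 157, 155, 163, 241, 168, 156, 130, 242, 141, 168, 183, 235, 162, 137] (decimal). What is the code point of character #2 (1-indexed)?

Offset 0: leading byte 0xF3 = 11110011 → 4-byte char #1 = F3 85 B9 8E.
Offset 4: leading byte 0xF3 = 11110011 → 4-byte char #2 = F3 B6 9E 94.
Leading byte 0xF3 = 11110011 matches 11110xxx → 4-byte sequence.
Byte 1: 0xF3 = 11110011, payload 011 (3 bits).
Byte 2: 0xB6 = 10110110 (10xxxxxx ✓), payload 110110.
Byte 3: 0x9E = 10011110 (10xxxxxx ✓), payload 011110.
Byte 4: 0x94 = 10010100 (10xxxxxx ✓), payload 010100.
Concatenate: 011110110011110010100 = 0xF6794 (21 bits → U+F6794).

U+F6794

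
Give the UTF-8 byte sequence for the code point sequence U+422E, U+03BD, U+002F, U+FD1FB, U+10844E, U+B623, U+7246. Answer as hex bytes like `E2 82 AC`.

E4 88 AE CE BD 2F F3 BD 87 BB F4 88 91 8E EB 98 A3 E7 89 86

U+422E: 3-byte form → E4 88 AE.
U+03BD: 2-byte form → CE BD.
U+002F: 1-byte form → 2F.
U+FD1FB: 4-byte form → F3 BD 87 BB.
U+10844E: 4-byte form → F4 88 91 8E.
U+B623: 3-byte form → EB 98 A3.
U+7246: 3-byte form → E7 89 86.
Concatenated (20 bytes): E4 88 AE CE BD 2F F3 BD 87 BB F4 88 91 8E EB 98 A3 E7 89 86.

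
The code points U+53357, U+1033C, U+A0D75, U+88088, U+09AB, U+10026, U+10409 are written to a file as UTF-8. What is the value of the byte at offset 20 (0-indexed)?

U+53357 → 4-byte form F1 93 8D 97 at offsets 0–3.
U+1033C → 4-byte form F0 90 8C BC at offsets 4–7.
U+A0D75 → 4-byte form F2 A0 B5 B5 at offsets 8–11.
U+88088 → 4-byte form F2 88 82 88 at offsets 12–15.
U+09AB → 3-byte form E0 A6 AB at offsets 16–18.
U+10026 → 4-byte form F0 90 80 A6 at offsets 19–22.
Offset 20 falls in char 6's range; it's byte 2 of F0 90 80 A6 = 0x90.

0x90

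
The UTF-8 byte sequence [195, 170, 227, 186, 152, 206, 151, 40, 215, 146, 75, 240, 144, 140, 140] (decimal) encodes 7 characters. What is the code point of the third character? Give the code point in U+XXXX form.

Offset 0: leading byte 0xC3 = 11000011 → 2-byte char #1 = C3 AA.
Offset 2: leading byte 0xE3 = 11100011 → 3-byte char #2 = E3 BA 98.
Offset 5: leading byte 0xCE = 11001110 → 2-byte char #3 = CE 97.
Leading byte 0xCE = 11001110 matches 110xxxxx → 2-byte sequence.
Byte 1: 0xCE = 11001110, payload 01110 (5 bits).
Byte 2: 0x97 = 10010111 (10xxxxxx ✓), payload 010111.
Concatenate: 01110010111 = 0x397 (11 bits → U+0397).

U+0397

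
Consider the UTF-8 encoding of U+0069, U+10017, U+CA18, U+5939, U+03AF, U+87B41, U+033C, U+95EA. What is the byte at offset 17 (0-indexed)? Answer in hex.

U+0069 → 1-byte form 69 at offsets 0–0.
U+10017 → 4-byte form F0 90 80 97 at offsets 1–4.
U+CA18 → 3-byte form EC A8 98 at offsets 5–7.
U+5939 → 3-byte form E5 A4 B9 at offsets 8–10.
U+03AF → 2-byte form CE AF at offsets 11–12.
U+87B41 → 4-byte form F2 87 AD 81 at offsets 13–16.
U+033C → 2-byte form CC BC at offsets 17–18.
Offset 17 falls in char 7's range; it's byte 1 of CC BC = 0xCC.

0xCC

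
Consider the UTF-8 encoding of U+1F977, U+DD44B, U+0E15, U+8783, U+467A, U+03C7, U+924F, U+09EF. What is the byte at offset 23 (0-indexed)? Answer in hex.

0xA7

U+1F977 → 4-byte form F0 9F A5 B7 at offsets 0–3.
U+DD44B → 4-byte form F3 9D 91 8B at offsets 4–7.
U+0E15 → 3-byte form E0 B8 95 at offsets 8–10.
U+8783 → 3-byte form E8 9E 83 at offsets 11–13.
U+467A → 3-byte form E4 99 BA at offsets 14–16.
U+03C7 → 2-byte form CF 87 at offsets 17–18.
U+924F → 3-byte form E9 89 8F at offsets 19–21.
U+09EF → 3-byte form E0 A7 AF at offsets 22–24.
Offset 23 falls in char 8's range; it's byte 2 of E0 A7 AF = 0xA7.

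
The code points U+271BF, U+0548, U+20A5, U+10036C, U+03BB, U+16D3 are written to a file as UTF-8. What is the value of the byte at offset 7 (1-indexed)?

1-indexed offset 7 is 0-indexed offset 6.
U+271BF → 4-byte form F0 A7 86 BF at offsets 0–3.
U+0548 → 2-byte form D5 88 at offsets 4–5.
U+20A5 → 3-byte form E2 82 A5 at offsets 6–8.
Offset 6 falls in char 3's range; it's byte 1 of E2 82 A5 = 0xE2.

0xE2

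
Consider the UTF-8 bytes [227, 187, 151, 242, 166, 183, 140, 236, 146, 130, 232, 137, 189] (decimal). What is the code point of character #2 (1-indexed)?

U+A6DCC

Offset 0: leading byte 0xE3 = 11100011 → 3-byte char #1 = E3 BB 97.
Offset 3: leading byte 0xF2 = 11110010 → 4-byte char #2 = F2 A6 B7 8C.
Leading byte 0xF2 = 11110010 matches 11110xxx → 4-byte sequence.
Byte 1: 0xF2 = 11110010, payload 010 (3 bits).
Byte 2: 0xA6 = 10100110 (10xxxxxx ✓), payload 100110.
Byte 3: 0xB7 = 10110111 (10xxxxxx ✓), payload 110111.
Byte 4: 0x8C = 10001100 (10xxxxxx ✓), payload 001100.
Concatenate: 010100110110111001100 = 0xA6DCC (21 bits → U+A6DCC).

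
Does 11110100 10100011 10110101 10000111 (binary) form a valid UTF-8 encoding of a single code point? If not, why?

Leading byte 0xF4 = 11110100 → 4-byte form.
Payload = 0x123D47, which exceeds U+10FFFF, the maximum Unicode code point. (Leading bytes F5–FF, or F4 followed by ≥ 0x90, are invalid.)

invalid (encodes a value above U+10FFFF)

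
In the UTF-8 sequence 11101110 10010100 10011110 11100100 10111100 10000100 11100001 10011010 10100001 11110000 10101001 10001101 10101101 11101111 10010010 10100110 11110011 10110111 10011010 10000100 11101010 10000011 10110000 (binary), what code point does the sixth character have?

Offset 0: leading byte 0xEE = 11101110 → 3-byte char #1 = EE 94 9E.
Offset 3: leading byte 0xE4 = 11100100 → 3-byte char #2 = E4 BC 84.
Offset 6: leading byte 0xE1 = 11100001 → 3-byte char #3 = E1 9A A1.
Offset 9: leading byte 0xF0 = 11110000 → 4-byte char #4 = F0 A9 8D AD.
Offset 13: leading byte 0xEF = 11101111 → 3-byte char #5 = EF 92 A6.
Offset 16: leading byte 0xF3 = 11110011 → 4-byte char #6 = F3 B7 9A 84.
Leading byte 0xF3 = 11110011 matches 11110xxx → 4-byte sequence.
Byte 1: 0xF3 = 11110011, payload 011 (3 bits).
Byte 2: 0xB7 = 10110111 (10xxxxxx ✓), payload 110111.
Byte 3: 0x9A = 10011010 (10xxxxxx ✓), payload 011010.
Byte 4: 0x84 = 10000100 (10xxxxxx ✓), payload 000100.
Concatenate: 011110111011010000100 = 0xF7684 (21 bits → U+F7684).

U+F7684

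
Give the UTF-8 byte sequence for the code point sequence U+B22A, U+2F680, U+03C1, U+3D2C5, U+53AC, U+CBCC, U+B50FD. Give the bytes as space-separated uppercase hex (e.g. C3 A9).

EB 88 AA F0 AF 9A 80 CF 81 F0 BD 8B 85 E5 8E AC EC AF 8C F2 B5 83 BD

U+B22A: 3-byte form → EB 88 AA.
U+2F680: 4-byte form → F0 AF 9A 80.
U+03C1: 2-byte form → CF 81.
U+3D2C5: 4-byte form → F0 BD 8B 85.
U+53AC: 3-byte form → E5 8E AC.
U+CBCC: 3-byte form → EC AF 8C.
U+B50FD: 4-byte form → F2 B5 83 BD.
Concatenated (23 bytes): EB 88 AA F0 AF 9A 80 CF 81 F0 BD 8B 85 E5 8E AC EC AF 8C F2 B5 83 BD.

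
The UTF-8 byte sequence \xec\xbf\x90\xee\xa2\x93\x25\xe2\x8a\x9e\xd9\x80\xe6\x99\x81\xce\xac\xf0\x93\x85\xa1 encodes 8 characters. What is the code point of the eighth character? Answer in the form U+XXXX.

Offset 0: leading byte 0xEC = 11101100 → 3-byte char #1 = EC BF 90.
Offset 3: leading byte 0xEE = 11101110 → 3-byte char #2 = EE A2 93.
Offset 6: leading byte 0x25 = 00100101 → 1-byte char #3 = 25.
Offset 7: leading byte 0xE2 = 11100010 → 3-byte char #4 = E2 8A 9E.
Offset 10: leading byte 0xD9 = 11011001 → 2-byte char #5 = D9 80.
Offset 12: leading byte 0xE6 = 11100110 → 3-byte char #6 = E6 99 81.
Offset 15: leading byte 0xCE = 11001110 → 2-byte char #7 = CE AC.
Offset 17: leading byte 0xF0 = 11110000 → 4-byte char #8 = F0 93 85 A1.
Leading byte 0xF0 = 11110000 matches 11110xxx → 4-byte sequence.
Byte 1: 0xF0 = 11110000, payload 000 (3 bits).
Byte 2: 0x93 = 10010011 (10xxxxxx ✓), payload 010011.
Byte 3: 0x85 = 10000101 (10xxxxxx ✓), payload 000101.
Byte 4: 0xA1 = 10100001 (10xxxxxx ✓), payload 100001.
Concatenate: 000010011000101100001 = 0x13161 (21 bits → U+13161).

U+13161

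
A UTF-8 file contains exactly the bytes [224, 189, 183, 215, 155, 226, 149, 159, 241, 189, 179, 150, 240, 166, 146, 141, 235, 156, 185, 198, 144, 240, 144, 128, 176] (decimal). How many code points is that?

Byte at offset 0: 0xE0 = 11100000 → 3-byte char (#1). Advance 3.
Byte at offset 3: 0xD7 = 11010111 → 2-byte char (#2). Advance 2.
Byte at offset 5: 0xE2 = 11100010 → 3-byte char (#3). Advance 3.
Byte at offset 8: 0xF1 = 11110001 → 4-byte char (#4). Advance 4.
Byte at offset 12: 0xF0 = 11110000 → 4-byte char (#5). Advance 4.
Byte at offset 16: 0xEB = 11101011 → 3-byte char (#6). Advance 3.
Byte at offset 19: 0xC6 = 11000110 → 2-byte char (#7). Advance 2.
Byte at offset 21: 0xF0 = 11110000 → 4-byte char (#8). Advance 4.
Reached end at offset 25 after 8 code points.

8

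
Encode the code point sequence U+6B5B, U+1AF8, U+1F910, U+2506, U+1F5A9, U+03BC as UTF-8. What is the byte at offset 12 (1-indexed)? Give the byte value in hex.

0x94

1-indexed offset 12 is 0-indexed offset 11.
U+6B5B → 3-byte form E6 AD 9B at offsets 0–2.
U+1AF8 → 3-byte form E1 AB B8 at offsets 3–5.
U+1F910 → 4-byte form F0 9F A4 90 at offsets 6–9.
U+2506 → 3-byte form E2 94 86 at offsets 10–12.
Offset 11 falls in char 4's range; it's byte 2 of E2 94 86 = 0x94.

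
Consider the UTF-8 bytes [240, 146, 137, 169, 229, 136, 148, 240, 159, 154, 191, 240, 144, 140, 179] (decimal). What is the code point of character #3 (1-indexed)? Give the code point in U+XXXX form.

Offset 0: leading byte 0xF0 = 11110000 → 4-byte char #1 = F0 92 89 A9.
Offset 4: leading byte 0xE5 = 11100101 → 3-byte char #2 = E5 88 94.
Offset 7: leading byte 0xF0 = 11110000 → 4-byte char #3 = F0 9F 9A BF.
Leading byte 0xF0 = 11110000 matches 11110xxx → 4-byte sequence.
Byte 1: 0xF0 = 11110000, payload 000 (3 bits).
Byte 2: 0x9F = 10011111 (10xxxxxx ✓), payload 011111.
Byte 3: 0x9A = 10011010 (10xxxxxx ✓), payload 011010.
Byte 4: 0xBF = 10111111 (10xxxxxx ✓), payload 111111.
Concatenate: 000011111011010111111 = 0x1F6BF (21 bits → U+1F6BF).

U+1F6BF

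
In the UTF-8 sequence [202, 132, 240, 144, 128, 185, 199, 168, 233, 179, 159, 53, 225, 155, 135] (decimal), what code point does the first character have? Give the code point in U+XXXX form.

Offset 0: leading byte 0xCA = 11001010 → 2-byte char #1 = CA 84.
Leading byte 0xCA = 11001010 matches 110xxxxx → 2-byte sequence.
Byte 1: 0xCA = 11001010, payload 01010 (5 bits).
Byte 2: 0x84 = 10000100 (10xxxxxx ✓), payload 000100.
Concatenate: 01010000100 = 0x284 (11 bits → U+0284).

U+0284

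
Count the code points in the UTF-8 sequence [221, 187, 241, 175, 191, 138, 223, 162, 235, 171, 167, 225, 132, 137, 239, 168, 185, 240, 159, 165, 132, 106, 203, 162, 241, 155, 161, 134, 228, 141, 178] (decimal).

11

Byte at offset 0: 0xDD = 11011101 → 2-byte char (#1). Advance 2.
Byte at offset 2: 0xF1 = 11110001 → 4-byte char (#2). Advance 4.
Byte at offset 6: 0xDF = 11011111 → 2-byte char (#3). Advance 2.
Byte at offset 8: 0xEB = 11101011 → 3-byte char (#4). Advance 3.
Byte at offset 11: 0xE1 = 11100001 → 3-byte char (#5). Advance 3.
Byte at offset 14: 0xEF = 11101111 → 3-byte char (#6). Advance 3.
Byte at offset 17: 0xF0 = 11110000 → 4-byte char (#7). Advance 4.
Byte at offset 21: 0x6A = 01101010 → 1-byte char (#8). Advance 1.
Byte at offset 22: 0xCB = 11001011 → 2-byte char (#9). Advance 2.
Byte at offset 24: 0xF1 = 11110001 → 4-byte char (#10). Advance 4.
Byte at offset 28: 0xE4 = 11100100 → 3-byte char (#11). Advance 3.
Reached end at offset 31 after 11 code points.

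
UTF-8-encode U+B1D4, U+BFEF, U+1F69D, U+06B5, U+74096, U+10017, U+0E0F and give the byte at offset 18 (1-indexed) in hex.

0x90

1-indexed offset 18 is 0-indexed offset 17.
U+B1D4 → 3-byte form EB 87 94 at offsets 0–2.
U+BFEF → 3-byte form EB BF AF at offsets 3–5.
U+1F69D → 4-byte form F0 9F 9A 9D at offsets 6–9.
U+06B5 → 2-byte form DA B5 at offsets 10–11.
U+74096 → 4-byte form F1 B4 82 96 at offsets 12–15.
U+10017 → 4-byte form F0 90 80 97 at offsets 16–19.
Offset 17 falls in char 6's range; it's byte 2 of F0 90 80 97 = 0x90.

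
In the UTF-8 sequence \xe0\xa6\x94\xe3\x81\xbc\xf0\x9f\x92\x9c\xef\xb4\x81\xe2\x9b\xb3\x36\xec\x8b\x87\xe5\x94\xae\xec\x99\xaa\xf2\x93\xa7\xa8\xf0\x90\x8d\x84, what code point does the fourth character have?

Offset 0: leading byte 0xE0 = 11100000 → 3-byte char #1 = E0 A6 94.
Offset 3: leading byte 0xE3 = 11100011 → 3-byte char #2 = E3 81 BC.
Offset 6: leading byte 0xF0 = 11110000 → 4-byte char #3 = F0 9F 92 9C.
Offset 10: leading byte 0xEF = 11101111 → 3-byte char #4 = EF B4 81.
Leading byte 0xEF = 11101111 matches 1110xxxx → 3-byte sequence.
Byte 1: 0xEF = 11101111, payload 1111 (4 bits).
Byte 2: 0xB4 = 10110100 (10xxxxxx ✓), payload 110100.
Byte 3: 0x81 = 10000001 (10xxxxxx ✓), payload 000001.
Concatenate: 1111110100000001 = 0xFD01 (16 bits → U+FD01).

U+FD01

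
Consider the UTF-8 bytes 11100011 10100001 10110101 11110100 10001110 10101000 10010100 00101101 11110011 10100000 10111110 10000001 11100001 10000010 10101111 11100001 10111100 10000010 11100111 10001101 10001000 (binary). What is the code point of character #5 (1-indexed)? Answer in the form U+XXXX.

Offset 0: leading byte 0xE3 = 11100011 → 3-byte char #1 = E3 A1 B5.
Offset 3: leading byte 0xF4 = 11110100 → 4-byte char #2 = F4 8E A8 94.
Offset 7: leading byte 0x2D = 00101101 → 1-byte char #3 = 2D.
Offset 8: leading byte 0xF3 = 11110011 → 4-byte char #4 = F3 A0 BE 81.
Offset 12: leading byte 0xE1 = 11100001 → 3-byte char #5 = E1 82 AF.
Leading byte 0xE1 = 11100001 matches 1110xxxx → 3-byte sequence.
Byte 1: 0xE1 = 11100001, payload 0001 (4 bits).
Byte 2: 0x82 = 10000010 (10xxxxxx ✓), payload 000010.
Byte 3: 0xAF = 10101111 (10xxxxxx ✓), payload 101111.
Concatenate: 0001000010101111 = 0x10AF (16 bits → U+10AF).

U+10AF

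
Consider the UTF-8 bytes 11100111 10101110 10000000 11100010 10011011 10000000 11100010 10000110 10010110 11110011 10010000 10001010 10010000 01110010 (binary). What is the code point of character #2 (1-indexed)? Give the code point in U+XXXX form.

Offset 0: leading byte 0xE7 = 11100111 → 3-byte char #1 = E7 AE 80.
Offset 3: leading byte 0xE2 = 11100010 → 3-byte char #2 = E2 9B 80.
Leading byte 0xE2 = 11100010 matches 1110xxxx → 3-byte sequence.
Byte 1: 0xE2 = 11100010, payload 0010 (4 bits).
Byte 2: 0x9B = 10011011 (10xxxxxx ✓), payload 011011.
Byte 3: 0x80 = 10000000 (10xxxxxx ✓), payload 000000.
Concatenate: 0010011011000000 = 0x26C0 (16 bits → U+26C0).

U+26C0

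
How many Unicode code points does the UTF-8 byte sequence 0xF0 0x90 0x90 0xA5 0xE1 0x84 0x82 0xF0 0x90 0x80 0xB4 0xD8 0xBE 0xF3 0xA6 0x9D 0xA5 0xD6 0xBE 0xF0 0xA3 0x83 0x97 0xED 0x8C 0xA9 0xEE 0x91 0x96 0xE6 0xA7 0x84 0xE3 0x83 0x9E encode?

11

Byte at offset 0: 0xF0 = 11110000 → 4-byte char (#1). Advance 4.
Byte at offset 4: 0xE1 = 11100001 → 3-byte char (#2). Advance 3.
Byte at offset 7: 0xF0 = 11110000 → 4-byte char (#3). Advance 4.
Byte at offset 11: 0xD8 = 11011000 → 2-byte char (#4). Advance 2.
Byte at offset 13: 0xF3 = 11110011 → 4-byte char (#5). Advance 4.
Byte at offset 17: 0xD6 = 11010110 → 2-byte char (#6). Advance 2.
Byte at offset 19: 0xF0 = 11110000 → 4-byte char (#7). Advance 4.
Byte at offset 23: 0xED = 11101101 → 3-byte char (#8). Advance 3.
Byte at offset 26: 0xEE = 11101110 → 3-byte char (#9). Advance 3.
Byte at offset 29: 0xE6 = 11100110 → 3-byte char (#10). Advance 3.
Byte at offset 32: 0xE3 = 11100011 → 3-byte char (#11). Advance 3.
Reached end at offset 35 after 11 code points.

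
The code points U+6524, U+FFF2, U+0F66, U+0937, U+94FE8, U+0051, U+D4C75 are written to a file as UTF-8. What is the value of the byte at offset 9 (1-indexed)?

0xA6

1-indexed offset 9 is 0-indexed offset 8.
U+6524 → 3-byte form E6 94 A4 at offsets 0–2.
U+FFF2 → 3-byte form EF BF B2 at offsets 3–5.
U+0F66 → 3-byte form E0 BD A6 at offsets 6–8.
Offset 8 falls in char 3's range; it's byte 3 of E0 BD A6 = 0xA6.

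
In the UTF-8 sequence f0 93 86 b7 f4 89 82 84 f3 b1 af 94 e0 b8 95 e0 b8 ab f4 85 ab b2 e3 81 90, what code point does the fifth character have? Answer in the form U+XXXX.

Offset 0: leading byte 0xF0 = 11110000 → 4-byte char #1 = F0 93 86 B7.
Offset 4: leading byte 0xF4 = 11110100 → 4-byte char #2 = F4 89 82 84.
Offset 8: leading byte 0xF3 = 11110011 → 4-byte char #3 = F3 B1 AF 94.
Offset 12: leading byte 0xE0 = 11100000 → 3-byte char #4 = E0 B8 95.
Offset 15: leading byte 0xE0 = 11100000 → 3-byte char #5 = E0 B8 AB.
Leading byte 0xE0 = 11100000 matches 1110xxxx → 3-byte sequence.
Byte 1: 0xE0 = 11100000, payload 0000 (4 bits).
Byte 2: 0xB8 = 10111000 (10xxxxxx ✓), payload 111000.
Byte 3: 0xAB = 10101011 (10xxxxxx ✓), payload 101011.
Concatenate: 0000111000101011 = 0xE2B (16 bits → U+0E2B).

U+0E2B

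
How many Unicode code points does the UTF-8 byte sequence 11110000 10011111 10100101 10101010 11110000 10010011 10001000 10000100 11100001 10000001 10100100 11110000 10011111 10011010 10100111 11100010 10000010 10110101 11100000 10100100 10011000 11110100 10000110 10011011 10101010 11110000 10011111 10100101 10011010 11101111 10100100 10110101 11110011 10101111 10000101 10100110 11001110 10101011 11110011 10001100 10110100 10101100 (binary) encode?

Byte at offset 0: 0xF0 = 11110000 → 4-byte char (#1). Advance 4.
Byte at offset 4: 0xF0 = 11110000 → 4-byte char (#2). Advance 4.
Byte at offset 8: 0xE1 = 11100001 → 3-byte char (#3). Advance 3.
Byte at offset 11: 0xF0 = 11110000 → 4-byte char (#4). Advance 4.
Byte at offset 15: 0xE2 = 11100010 → 3-byte char (#5). Advance 3.
Byte at offset 18: 0xE0 = 11100000 → 3-byte char (#6). Advance 3.
Byte at offset 21: 0xF4 = 11110100 → 4-byte char (#7). Advance 4.
Byte at offset 25: 0xF0 = 11110000 → 4-byte char (#8). Advance 4.
Byte at offset 29: 0xEF = 11101111 → 3-byte char (#9). Advance 3.
Byte at offset 32: 0xF3 = 11110011 → 4-byte char (#10). Advance 4.
Byte at offset 36: 0xCE = 11001110 → 2-byte char (#11). Advance 2.
Byte at offset 38: 0xF3 = 11110011 → 4-byte char (#12). Advance 4.
Reached end at offset 42 after 12 code points.

12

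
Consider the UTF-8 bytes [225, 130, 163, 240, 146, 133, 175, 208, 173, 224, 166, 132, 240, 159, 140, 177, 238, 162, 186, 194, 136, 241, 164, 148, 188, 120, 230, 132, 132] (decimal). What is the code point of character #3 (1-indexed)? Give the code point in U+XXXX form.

Offset 0: leading byte 0xE1 = 11100001 → 3-byte char #1 = E1 82 A3.
Offset 3: leading byte 0xF0 = 11110000 → 4-byte char #2 = F0 92 85 AF.
Offset 7: leading byte 0xD0 = 11010000 → 2-byte char #3 = D0 AD.
Leading byte 0xD0 = 11010000 matches 110xxxxx → 2-byte sequence.
Byte 1: 0xD0 = 11010000, payload 10000 (5 bits).
Byte 2: 0xAD = 10101101 (10xxxxxx ✓), payload 101101.
Concatenate: 10000101101 = 0x42D (11 bits → U+042D).

U+042D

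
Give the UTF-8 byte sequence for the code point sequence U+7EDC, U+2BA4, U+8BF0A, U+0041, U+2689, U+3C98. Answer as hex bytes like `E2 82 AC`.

U+7EDC: 3-byte form → E7 BB 9C.
U+2BA4: 3-byte form → E2 AE A4.
U+8BF0A: 4-byte form → F2 8B BC 8A.
U+0041: 1-byte form → 41.
U+2689: 3-byte form → E2 9A 89.
U+3C98: 3-byte form → E3 B2 98.
Concatenated (17 bytes): E7 BB 9C E2 AE A4 F2 8B BC 8A 41 E2 9A 89 E3 B2 98.

E7 BB 9C E2 AE A4 F2 8B BC 8A 41 E2 9A 89 E3 B2 98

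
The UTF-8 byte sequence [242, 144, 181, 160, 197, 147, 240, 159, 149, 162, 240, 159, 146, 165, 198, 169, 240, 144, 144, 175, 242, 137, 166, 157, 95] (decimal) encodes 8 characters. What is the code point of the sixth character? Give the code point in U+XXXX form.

Offset 0: leading byte 0xF2 = 11110010 → 4-byte char #1 = F2 90 B5 A0.
Offset 4: leading byte 0xC5 = 11000101 → 2-byte char #2 = C5 93.
Offset 6: leading byte 0xF0 = 11110000 → 4-byte char #3 = F0 9F 95 A2.
Offset 10: leading byte 0xF0 = 11110000 → 4-byte char #4 = F0 9F 92 A5.
Offset 14: leading byte 0xC6 = 11000110 → 2-byte char #5 = C6 A9.
Offset 16: leading byte 0xF0 = 11110000 → 4-byte char #6 = F0 90 90 AF.
Leading byte 0xF0 = 11110000 matches 11110xxx → 4-byte sequence.
Byte 1: 0xF0 = 11110000, payload 000 (3 bits).
Byte 2: 0x90 = 10010000 (10xxxxxx ✓), payload 010000.
Byte 3: 0x90 = 10010000 (10xxxxxx ✓), payload 010000.
Byte 4: 0xAF = 10101111 (10xxxxxx ✓), payload 101111.
Concatenate: 000010000010000101111 = 0x1042F (21 bits → U+1042F).

U+1042F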